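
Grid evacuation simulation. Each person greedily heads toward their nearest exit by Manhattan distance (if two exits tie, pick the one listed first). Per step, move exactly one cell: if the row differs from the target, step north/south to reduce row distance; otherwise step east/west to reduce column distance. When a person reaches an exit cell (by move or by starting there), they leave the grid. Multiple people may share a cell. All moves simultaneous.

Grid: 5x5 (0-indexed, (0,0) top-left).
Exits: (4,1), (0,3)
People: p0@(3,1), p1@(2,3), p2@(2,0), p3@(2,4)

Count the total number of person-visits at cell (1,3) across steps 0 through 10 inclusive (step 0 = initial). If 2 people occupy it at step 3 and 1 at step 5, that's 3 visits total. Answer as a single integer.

Answer: 1

Derivation:
Step 0: p0@(3,1) p1@(2,3) p2@(2,0) p3@(2,4) -> at (1,3): 0 [-], cum=0
Step 1: p0@ESC p1@(1,3) p2@(3,0) p3@(1,4) -> at (1,3): 1 [p1], cum=1
Step 2: p0@ESC p1@ESC p2@(4,0) p3@(0,4) -> at (1,3): 0 [-], cum=1
Step 3: p0@ESC p1@ESC p2@ESC p3@ESC -> at (1,3): 0 [-], cum=1
Total visits = 1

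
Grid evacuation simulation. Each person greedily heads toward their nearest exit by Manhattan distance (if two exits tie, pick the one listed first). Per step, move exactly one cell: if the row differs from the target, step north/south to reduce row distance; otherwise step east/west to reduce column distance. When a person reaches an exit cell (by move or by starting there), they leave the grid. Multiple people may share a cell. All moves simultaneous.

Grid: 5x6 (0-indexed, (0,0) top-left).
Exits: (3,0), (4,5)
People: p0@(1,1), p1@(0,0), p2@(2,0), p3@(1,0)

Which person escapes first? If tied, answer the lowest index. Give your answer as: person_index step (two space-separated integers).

Answer: 2 1

Derivation:
Step 1: p0:(1,1)->(2,1) | p1:(0,0)->(1,0) | p2:(2,0)->(3,0)->EXIT | p3:(1,0)->(2,0)
Step 2: p0:(2,1)->(3,1) | p1:(1,0)->(2,0) | p2:escaped | p3:(2,0)->(3,0)->EXIT
Step 3: p0:(3,1)->(3,0)->EXIT | p1:(2,0)->(3,0)->EXIT | p2:escaped | p3:escaped
Exit steps: [3, 3, 1, 2]
First to escape: p2 at step 1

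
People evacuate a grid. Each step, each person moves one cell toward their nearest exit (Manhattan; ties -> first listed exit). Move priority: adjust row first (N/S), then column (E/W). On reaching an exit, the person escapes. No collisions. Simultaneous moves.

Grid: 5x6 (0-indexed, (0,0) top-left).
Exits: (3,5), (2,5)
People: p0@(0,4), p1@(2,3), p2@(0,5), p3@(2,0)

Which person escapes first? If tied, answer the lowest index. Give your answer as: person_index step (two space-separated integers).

Step 1: p0:(0,4)->(1,4) | p1:(2,3)->(2,4) | p2:(0,5)->(1,5) | p3:(2,0)->(2,1)
Step 2: p0:(1,4)->(2,4) | p1:(2,4)->(2,5)->EXIT | p2:(1,5)->(2,5)->EXIT | p3:(2,1)->(2,2)
Step 3: p0:(2,4)->(2,5)->EXIT | p1:escaped | p2:escaped | p3:(2,2)->(2,3)
Step 4: p0:escaped | p1:escaped | p2:escaped | p3:(2,3)->(2,4)
Step 5: p0:escaped | p1:escaped | p2:escaped | p3:(2,4)->(2,5)->EXIT
Exit steps: [3, 2, 2, 5]
First to escape: p1 at step 2

Answer: 1 2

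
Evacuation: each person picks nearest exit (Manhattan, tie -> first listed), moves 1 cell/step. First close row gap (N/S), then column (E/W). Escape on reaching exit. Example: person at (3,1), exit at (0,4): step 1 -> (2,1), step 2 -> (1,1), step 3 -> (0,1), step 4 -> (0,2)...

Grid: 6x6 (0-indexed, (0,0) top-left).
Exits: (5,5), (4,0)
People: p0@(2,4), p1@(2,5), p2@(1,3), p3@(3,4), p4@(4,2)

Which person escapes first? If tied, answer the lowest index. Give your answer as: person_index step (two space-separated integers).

Answer: 4 2

Derivation:
Step 1: p0:(2,4)->(3,4) | p1:(2,5)->(3,5) | p2:(1,3)->(2,3) | p3:(3,4)->(4,4) | p4:(4,2)->(4,1)
Step 2: p0:(3,4)->(4,4) | p1:(3,5)->(4,5) | p2:(2,3)->(3,3) | p3:(4,4)->(5,4) | p4:(4,1)->(4,0)->EXIT
Step 3: p0:(4,4)->(5,4) | p1:(4,5)->(5,5)->EXIT | p2:(3,3)->(4,3) | p3:(5,4)->(5,5)->EXIT | p4:escaped
Step 4: p0:(5,4)->(5,5)->EXIT | p1:escaped | p2:(4,3)->(5,3) | p3:escaped | p4:escaped
Step 5: p0:escaped | p1:escaped | p2:(5,3)->(5,4) | p3:escaped | p4:escaped
Step 6: p0:escaped | p1:escaped | p2:(5,4)->(5,5)->EXIT | p3:escaped | p4:escaped
Exit steps: [4, 3, 6, 3, 2]
First to escape: p4 at step 2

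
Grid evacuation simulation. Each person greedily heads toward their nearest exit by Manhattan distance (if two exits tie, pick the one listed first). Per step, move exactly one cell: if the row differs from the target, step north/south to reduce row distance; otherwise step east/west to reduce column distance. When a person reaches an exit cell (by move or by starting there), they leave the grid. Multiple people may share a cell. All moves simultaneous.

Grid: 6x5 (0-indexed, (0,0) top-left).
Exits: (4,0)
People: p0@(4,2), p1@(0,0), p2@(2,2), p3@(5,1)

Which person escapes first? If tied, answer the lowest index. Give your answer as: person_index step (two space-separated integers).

Step 1: p0:(4,2)->(4,1) | p1:(0,0)->(1,0) | p2:(2,2)->(3,2) | p3:(5,1)->(4,1)
Step 2: p0:(4,1)->(4,0)->EXIT | p1:(1,0)->(2,0) | p2:(3,2)->(4,2) | p3:(4,1)->(4,0)->EXIT
Step 3: p0:escaped | p1:(2,0)->(3,0) | p2:(4,2)->(4,1) | p3:escaped
Step 4: p0:escaped | p1:(3,0)->(4,0)->EXIT | p2:(4,1)->(4,0)->EXIT | p3:escaped
Exit steps: [2, 4, 4, 2]
First to escape: p0 at step 2

Answer: 0 2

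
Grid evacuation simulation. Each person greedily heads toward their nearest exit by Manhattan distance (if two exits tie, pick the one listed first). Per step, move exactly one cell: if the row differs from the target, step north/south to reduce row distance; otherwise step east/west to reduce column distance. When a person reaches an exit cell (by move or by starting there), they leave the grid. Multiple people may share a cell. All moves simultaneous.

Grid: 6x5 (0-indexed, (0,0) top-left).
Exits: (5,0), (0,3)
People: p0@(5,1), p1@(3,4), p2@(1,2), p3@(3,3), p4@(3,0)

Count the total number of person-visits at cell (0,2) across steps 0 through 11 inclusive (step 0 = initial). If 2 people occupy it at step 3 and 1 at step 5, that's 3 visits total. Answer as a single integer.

Step 0: p0@(5,1) p1@(3,4) p2@(1,2) p3@(3,3) p4@(3,0) -> at (0,2): 0 [-], cum=0
Step 1: p0@ESC p1@(2,4) p2@(0,2) p3@(2,3) p4@(4,0) -> at (0,2): 1 [p2], cum=1
Step 2: p0@ESC p1@(1,4) p2@ESC p3@(1,3) p4@ESC -> at (0,2): 0 [-], cum=1
Step 3: p0@ESC p1@(0,4) p2@ESC p3@ESC p4@ESC -> at (0,2): 0 [-], cum=1
Step 4: p0@ESC p1@ESC p2@ESC p3@ESC p4@ESC -> at (0,2): 0 [-], cum=1
Total visits = 1

Answer: 1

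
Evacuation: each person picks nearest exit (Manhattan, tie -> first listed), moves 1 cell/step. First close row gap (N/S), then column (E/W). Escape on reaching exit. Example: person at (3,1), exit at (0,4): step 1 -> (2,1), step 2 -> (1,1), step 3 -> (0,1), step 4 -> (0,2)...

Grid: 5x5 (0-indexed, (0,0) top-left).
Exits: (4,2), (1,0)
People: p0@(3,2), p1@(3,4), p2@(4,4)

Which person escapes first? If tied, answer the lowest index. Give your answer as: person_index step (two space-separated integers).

Answer: 0 1

Derivation:
Step 1: p0:(3,2)->(4,2)->EXIT | p1:(3,4)->(4,4) | p2:(4,4)->(4,3)
Step 2: p0:escaped | p1:(4,4)->(4,3) | p2:(4,3)->(4,2)->EXIT
Step 3: p0:escaped | p1:(4,3)->(4,2)->EXIT | p2:escaped
Exit steps: [1, 3, 2]
First to escape: p0 at step 1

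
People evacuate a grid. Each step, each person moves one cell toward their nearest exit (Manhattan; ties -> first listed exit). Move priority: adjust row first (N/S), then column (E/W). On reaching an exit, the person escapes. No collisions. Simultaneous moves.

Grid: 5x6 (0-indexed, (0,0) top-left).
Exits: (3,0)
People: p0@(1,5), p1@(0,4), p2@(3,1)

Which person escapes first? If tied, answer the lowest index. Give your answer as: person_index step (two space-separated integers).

Step 1: p0:(1,5)->(2,5) | p1:(0,4)->(1,4) | p2:(3,1)->(3,0)->EXIT
Step 2: p0:(2,5)->(3,5) | p1:(1,4)->(2,4) | p2:escaped
Step 3: p0:(3,5)->(3,4) | p1:(2,4)->(3,4) | p2:escaped
Step 4: p0:(3,4)->(3,3) | p1:(3,4)->(3,3) | p2:escaped
Step 5: p0:(3,3)->(3,2) | p1:(3,3)->(3,2) | p2:escaped
Step 6: p0:(3,2)->(3,1) | p1:(3,2)->(3,1) | p2:escaped
Step 7: p0:(3,1)->(3,0)->EXIT | p1:(3,1)->(3,0)->EXIT | p2:escaped
Exit steps: [7, 7, 1]
First to escape: p2 at step 1

Answer: 2 1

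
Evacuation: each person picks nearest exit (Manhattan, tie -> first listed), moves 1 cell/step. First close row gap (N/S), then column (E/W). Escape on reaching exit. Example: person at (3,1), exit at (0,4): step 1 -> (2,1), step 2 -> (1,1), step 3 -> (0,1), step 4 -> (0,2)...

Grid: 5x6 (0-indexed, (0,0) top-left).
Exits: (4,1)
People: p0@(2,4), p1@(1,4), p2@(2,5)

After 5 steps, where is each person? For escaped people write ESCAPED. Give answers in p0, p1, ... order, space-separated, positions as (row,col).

Step 1: p0:(2,4)->(3,4) | p1:(1,4)->(2,4) | p2:(2,5)->(3,5)
Step 2: p0:(3,4)->(4,4) | p1:(2,4)->(3,4) | p2:(3,5)->(4,5)
Step 3: p0:(4,4)->(4,3) | p1:(3,4)->(4,4) | p2:(4,5)->(4,4)
Step 4: p0:(4,3)->(4,2) | p1:(4,4)->(4,3) | p2:(4,4)->(4,3)
Step 5: p0:(4,2)->(4,1)->EXIT | p1:(4,3)->(4,2) | p2:(4,3)->(4,2)

ESCAPED (4,2) (4,2)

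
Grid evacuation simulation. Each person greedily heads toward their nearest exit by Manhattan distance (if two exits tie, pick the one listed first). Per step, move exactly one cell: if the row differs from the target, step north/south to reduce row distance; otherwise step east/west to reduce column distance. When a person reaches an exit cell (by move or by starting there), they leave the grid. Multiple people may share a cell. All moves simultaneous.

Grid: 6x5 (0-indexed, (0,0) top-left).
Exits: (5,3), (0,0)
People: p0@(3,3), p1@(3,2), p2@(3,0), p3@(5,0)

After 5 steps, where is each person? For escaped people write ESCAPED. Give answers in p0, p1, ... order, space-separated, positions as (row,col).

Step 1: p0:(3,3)->(4,3) | p1:(3,2)->(4,2) | p2:(3,0)->(2,0) | p3:(5,0)->(5,1)
Step 2: p0:(4,3)->(5,3)->EXIT | p1:(4,2)->(5,2) | p2:(2,0)->(1,0) | p3:(5,1)->(5,2)
Step 3: p0:escaped | p1:(5,2)->(5,3)->EXIT | p2:(1,0)->(0,0)->EXIT | p3:(5,2)->(5,3)->EXIT

ESCAPED ESCAPED ESCAPED ESCAPED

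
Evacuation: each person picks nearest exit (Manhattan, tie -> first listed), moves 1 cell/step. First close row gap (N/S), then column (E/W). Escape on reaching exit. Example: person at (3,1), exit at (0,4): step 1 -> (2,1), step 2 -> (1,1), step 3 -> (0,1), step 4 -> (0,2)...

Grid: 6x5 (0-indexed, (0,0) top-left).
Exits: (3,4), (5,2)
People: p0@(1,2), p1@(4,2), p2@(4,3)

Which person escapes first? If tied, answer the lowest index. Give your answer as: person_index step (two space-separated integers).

Step 1: p0:(1,2)->(2,2) | p1:(4,2)->(5,2)->EXIT | p2:(4,3)->(3,3)
Step 2: p0:(2,2)->(3,2) | p1:escaped | p2:(3,3)->(3,4)->EXIT
Step 3: p0:(3,2)->(3,3) | p1:escaped | p2:escaped
Step 4: p0:(3,3)->(3,4)->EXIT | p1:escaped | p2:escaped
Exit steps: [4, 1, 2]
First to escape: p1 at step 1

Answer: 1 1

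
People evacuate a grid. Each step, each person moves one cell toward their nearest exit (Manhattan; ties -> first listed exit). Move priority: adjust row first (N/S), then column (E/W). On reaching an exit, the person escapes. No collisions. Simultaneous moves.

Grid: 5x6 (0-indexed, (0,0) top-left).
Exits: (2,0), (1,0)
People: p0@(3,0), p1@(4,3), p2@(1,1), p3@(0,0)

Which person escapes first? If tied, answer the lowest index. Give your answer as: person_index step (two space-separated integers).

Answer: 0 1

Derivation:
Step 1: p0:(3,0)->(2,0)->EXIT | p1:(4,3)->(3,3) | p2:(1,1)->(1,0)->EXIT | p3:(0,0)->(1,0)->EXIT
Step 2: p0:escaped | p1:(3,3)->(2,3) | p2:escaped | p3:escaped
Step 3: p0:escaped | p1:(2,3)->(2,2) | p2:escaped | p3:escaped
Step 4: p0:escaped | p1:(2,2)->(2,1) | p2:escaped | p3:escaped
Step 5: p0:escaped | p1:(2,1)->(2,0)->EXIT | p2:escaped | p3:escaped
Exit steps: [1, 5, 1, 1]
First to escape: p0 at step 1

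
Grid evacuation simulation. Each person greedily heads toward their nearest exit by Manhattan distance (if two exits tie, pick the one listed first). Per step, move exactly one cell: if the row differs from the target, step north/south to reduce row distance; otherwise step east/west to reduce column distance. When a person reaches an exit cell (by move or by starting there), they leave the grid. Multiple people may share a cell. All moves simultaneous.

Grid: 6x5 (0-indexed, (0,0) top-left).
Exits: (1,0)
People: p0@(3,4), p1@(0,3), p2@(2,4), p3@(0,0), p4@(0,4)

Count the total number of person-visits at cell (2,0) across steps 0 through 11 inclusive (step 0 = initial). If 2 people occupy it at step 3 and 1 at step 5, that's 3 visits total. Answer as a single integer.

Answer: 0

Derivation:
Step 0: p0@(3,4) p1@(0,3) p2@(2,4) p3@(0,0) p4@(0,4) -> at (2,0): 0 [-], cum=0
Step 1: p0@(2,4) p1@(1,3) p2@(1,4) p3@ESC p4@(1,4) -> at (2,0): 0 [-], cum=0
Step 2: p0@(1,4) p1@(1,2) p2@(1,3) p3@ESC p4@(1,3) -> at (2,0): 0 [-], cum=0
Step 3: p0@(1,3) p1@(1,1) p2@(1,2) p3@ESC p4@(1,2) -> at (2,0): 0 [-], cum=0
Step 4: p0@(1,2) p1@ESC p2@(1,1) p3@ESC p4@(1,1) -> at (2,0): 0 [-], cum=0
Step 5: p0@(1,1) p1@ESC p2@ESC p3@ESC p4@ESC -> at (2,0): 0 [-], cum=0
Step 6: p0@ESC p1@ESC p2@ESC p3@ESC p4@ESC -> at (2,0): 0 [-], cum=0
Total visits = 0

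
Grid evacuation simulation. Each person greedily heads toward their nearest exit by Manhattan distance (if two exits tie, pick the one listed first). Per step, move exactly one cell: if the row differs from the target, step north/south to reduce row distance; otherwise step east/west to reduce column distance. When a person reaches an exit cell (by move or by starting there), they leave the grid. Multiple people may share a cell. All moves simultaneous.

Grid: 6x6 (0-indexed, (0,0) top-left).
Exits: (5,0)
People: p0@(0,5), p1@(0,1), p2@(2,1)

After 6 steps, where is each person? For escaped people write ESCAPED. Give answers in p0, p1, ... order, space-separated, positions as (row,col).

Step 1: p0:(0,5)->(1,5) | p1:(0,1)->(1,1) | p2:(2,1)->(3,1)
Step 2: p0:(1,5)->(2,5) | p1:(1,1)->(2,1) | p2:(3,1)->(4,1)
Step 3: p0:(2,5)->(3,5) | p1:(2,1)->(3,1) | p2:(4,1)->(5,1)
Step 4: p0:(3,5)->(4,5) | p1:(3,1)->(4,1) | p2:(5,1)->(5,0)->EXIT
Step 5: p0:(4,5)->(5,5) | p1:(4,1)->(5,1) | p2:escaped
Step 6: p0:(5,5)->(5,4) | p1:(5,1)->(5,0)->EXIT | p2:escaped

(5,4) ESCAPED ESCAPED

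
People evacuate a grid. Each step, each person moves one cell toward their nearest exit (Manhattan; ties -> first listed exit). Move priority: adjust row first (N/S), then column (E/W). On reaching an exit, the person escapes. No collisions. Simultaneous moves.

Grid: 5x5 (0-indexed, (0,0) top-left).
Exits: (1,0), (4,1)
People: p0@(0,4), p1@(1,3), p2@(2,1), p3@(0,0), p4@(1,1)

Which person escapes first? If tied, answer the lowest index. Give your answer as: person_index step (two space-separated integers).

Answer: 3 1

Derivation:
Step 1: p0:(0,4)->(1,4) | p1:(1,3)->(1,2) | p2:(2,1)->(1,1) | p3:(0,0)->(1,0)->EXIT | p4:(1,1)->(1,0)->EXIT
Step 2: p0:(1,4)->(1,3) | p1:(1,2)->(1,1) | p2:(1,1)->(1,0)->EXIT | p3:escaped | p4:escaped
Step 3: p0:(1,3)->(1,2) | p1:(1,1)->(1,0)->EXIT | p2:escaped | p3:escaped | p4:escaped
Step 4: p0:(1,2)->(1,1) | p1:escaped | p2:escaped | p3:escaped | p4:escaped
Step 5: p0:(1,1)->(1,0)->EXIT | p1:escaped | p2:escaped | p3:escaped | p4:escaped
Exit steps: [5, 3, 2, 1, 1]
First to escape: p3 at step 1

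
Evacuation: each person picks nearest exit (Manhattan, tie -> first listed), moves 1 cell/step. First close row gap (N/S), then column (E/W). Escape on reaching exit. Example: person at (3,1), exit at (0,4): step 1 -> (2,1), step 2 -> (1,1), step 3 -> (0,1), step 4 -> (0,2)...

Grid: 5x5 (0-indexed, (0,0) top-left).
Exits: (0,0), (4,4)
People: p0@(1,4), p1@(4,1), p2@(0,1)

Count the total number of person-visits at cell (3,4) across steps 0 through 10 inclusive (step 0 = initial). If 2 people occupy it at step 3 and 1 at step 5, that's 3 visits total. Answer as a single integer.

Step 0: p0@(1,4) p1@(4,1) p2@(0,1) -> at (3,4): 0 [-], cum=0
Step 1: p0@(2,4) p1@(4,2) p2@ESC -> at (3,4): 0 [-], cum=0
Step 2: p0@(3,4) p1@(4,3) p2@ESC -> at (3,4): 1 [p0], cum=1
Step 3: p0@ESC p1@ESC p2@ESC -> at (3,4): 0 [-], cum=1
Total visits = 1

Answer: 1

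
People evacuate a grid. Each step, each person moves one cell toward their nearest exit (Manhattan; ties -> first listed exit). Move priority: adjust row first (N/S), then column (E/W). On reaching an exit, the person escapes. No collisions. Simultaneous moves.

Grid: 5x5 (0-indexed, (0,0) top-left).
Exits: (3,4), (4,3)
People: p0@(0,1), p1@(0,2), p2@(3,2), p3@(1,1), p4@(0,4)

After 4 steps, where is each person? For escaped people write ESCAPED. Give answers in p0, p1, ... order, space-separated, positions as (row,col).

Step 1: p0:(0,1)->(1,1) | p1:(0,2)->(1,2) | p2:(3,2)->(3,3) | p3:(1,1)->(2,1) | p4:(0,4)->(1,4)
Step 2: p0:(1,1)->(2,1) | p1:(1,2)->(2,2) | p2:(3,3)->(3,4)->EXIT | p3:(2,1)->(3,1) | p4:(1,4)->(2,4)
Step 3: p0:(2,1)->(3,1) | p1:(2,2)->(3,2) | p2:escaped | p3:(3,1)->(3,2) | p4:(2,4)->(3,4)->EXIT
Step 4: p0:(3,1)->(3,2) | p1:(3,2)->(3,3) | p2:escaped | p3:(3,2)->(3,3) | p4:escaped

(3,2) (3,3) ESCAPED (3,3) ESCAPED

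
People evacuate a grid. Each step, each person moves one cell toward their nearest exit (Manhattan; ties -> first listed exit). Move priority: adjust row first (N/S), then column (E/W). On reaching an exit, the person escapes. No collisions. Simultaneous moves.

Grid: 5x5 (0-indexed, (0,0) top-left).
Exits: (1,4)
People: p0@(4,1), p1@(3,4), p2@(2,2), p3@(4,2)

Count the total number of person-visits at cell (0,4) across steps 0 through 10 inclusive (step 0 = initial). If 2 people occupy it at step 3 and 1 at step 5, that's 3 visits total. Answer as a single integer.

Answer: 0

Derivation:
Step 0: p0@(4,1) p1@(3,4) p2@(2,2) p3@(4,2) -> at (0,4): 0 [-], cum=0
Step 1: p0@(3,1) p1@(2,4) p2@(1,2) p3@(3,2) -> at (0,4): 0 [-], cum=0
Step 2: p0@(2,1) p1@ESC p2@(1,3) p3@(2,2) -> at (0,4): 0 [-], cum=0
Step 3: p0@(1,1) p1@ESC p2@ESC p3@(1,2) -> at (0,4): 0 [-], cum=0
Step 4: p0@(1,2) p1@ESC p2@ESC p3@(1,3) -> at (0,4): 0 [-], cum=0
Step 5: p0@(1,3) p1@ESC p2@ESC p3@ESC -> at (0,4): 0 [-], cum=0
Step 6: p0@ESC p1@ESC p2@ESC p3@ESC -> at (0,4): 0 [-], cum=0
Total visits = 0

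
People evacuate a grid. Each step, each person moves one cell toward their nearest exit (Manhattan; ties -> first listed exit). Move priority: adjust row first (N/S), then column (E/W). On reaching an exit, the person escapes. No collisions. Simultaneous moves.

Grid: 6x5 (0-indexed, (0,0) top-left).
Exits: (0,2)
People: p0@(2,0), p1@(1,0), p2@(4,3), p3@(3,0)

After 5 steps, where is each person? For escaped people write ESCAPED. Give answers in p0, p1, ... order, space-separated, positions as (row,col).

Step 1: p0:(2,0)->(1,0) | p1:(1,0)->(0,0) | p2:(4,3)->(3,3) | p3:(3,0)->(2,0)
Step 2: p0:(1,0)->(0,0) | p1:(0,0)->(0,1) | p2:(3,3)->(2,3) | p3:(2,0)->(1,0)
Step 3: p0:(0,0)->(0,1) | p1:(0,1)->(0,2)->EXIT | p2:(2,3)->(1,3) | p3:(1,0)->(0,0)
Step 4: p0:(0,1)->(0,2)->EXIT | p1:escaped | p2:(1,3)->(0,3) | p3:(0,0)->(0,1)
Step 5: p0:escaped | p1:escaped | p2:(0,3)->(0,2)->EXIT | p3:(0,1)->(0,2)->EXIT

ESCAPED ESCAPED ESCAPED ESCAPED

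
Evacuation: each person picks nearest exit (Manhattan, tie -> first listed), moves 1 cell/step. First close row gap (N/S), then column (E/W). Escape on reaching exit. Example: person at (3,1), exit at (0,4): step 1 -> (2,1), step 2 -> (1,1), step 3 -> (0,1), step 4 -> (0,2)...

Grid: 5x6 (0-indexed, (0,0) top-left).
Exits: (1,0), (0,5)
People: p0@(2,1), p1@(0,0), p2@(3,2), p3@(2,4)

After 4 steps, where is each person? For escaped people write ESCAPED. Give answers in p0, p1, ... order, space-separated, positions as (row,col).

Step 1: p0:(2,1)->(1,1) | p1:(0,0)->(1,0)->EXIT | p2:(3,2)->(2,2) | p3:(2,4)->(1,4)
Step 2: p0:(1,1)->(1,0)->EXIT | p1:escaped | p2:(2,2)->(1,2) | p3:(1,4)->(0,4)
Step 3: p0:escaped | p1:escaped | p2:(1,2)->(1,1) | p3:(0,4)->(0,5)->EXIT
Step 4: p0:escaped | p1:escaped | p2:(1,1)->(1,0)->EXIT | p3:escaped

ESCAPED ESCAPED ESCAPED ESCAPED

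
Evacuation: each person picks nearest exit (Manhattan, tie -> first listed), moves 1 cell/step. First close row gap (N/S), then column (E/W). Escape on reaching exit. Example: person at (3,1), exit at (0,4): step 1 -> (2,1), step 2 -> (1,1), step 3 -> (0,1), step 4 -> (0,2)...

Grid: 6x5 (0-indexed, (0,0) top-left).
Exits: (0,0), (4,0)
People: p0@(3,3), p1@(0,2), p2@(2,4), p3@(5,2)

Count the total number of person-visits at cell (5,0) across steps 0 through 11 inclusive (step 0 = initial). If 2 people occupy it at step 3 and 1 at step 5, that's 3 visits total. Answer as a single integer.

Answer: 0

Derivation:
Step 0: p0@(3,3) p1@(0,2) p2@(2,4) p3@(5,2) -> at (5,0): 0 [-], cum=0
Step 1: p0@(4,3) p1@(0,1) p2@(1,4) p3@(4,2) -> at (5,0): 0 [-], cum=0
Step 2: p0@(4,2) p1@ESC p2@(0,4) p3@(4,1) -> at (5,0): 0 [-], cum=0
Step 3: p0@(4,1) p1@ESC p2@(0,3) p3@ESC -> at (5,0): 0 [-], cum=0
Step 4: p0@ESC p1@ESC p2@(0,2) p3@ESC -> at (5,0): 0 [-], cum=0
Step 5: p0@ESC p1@ESC p2@(0,1) p3@ESC -> at (5,0): 0 [-], cum=0
Step 6: p0@ESC p1@ESC p2@ESC p3@ESC -> at (5,0): 0 [-], cum=0
Total visits = 0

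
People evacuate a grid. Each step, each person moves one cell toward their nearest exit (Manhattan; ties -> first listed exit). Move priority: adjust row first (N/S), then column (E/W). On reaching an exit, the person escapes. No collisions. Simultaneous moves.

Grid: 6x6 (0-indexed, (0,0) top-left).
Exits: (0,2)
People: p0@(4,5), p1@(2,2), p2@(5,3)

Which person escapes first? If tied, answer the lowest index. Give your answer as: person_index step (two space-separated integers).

Step 1: p0:(4,5)->(3,5) | p1:(2,2)->(1,2) | p2:(5,3)->(4,3)
Step 2: p0:(3,5)->(2,5) | p1:(1,2)->(0,2)->EXIT | p2:(4,3)->(3,3)
Step 3: p0:(2,5)->(1,5) | p1:escaped | p2:(3,3)->(2,3)
Step 4: p0:(1,5)->(0,5) | p1:escaped | p2:(2,3)->(1,3)
Step 5: p0:(0,5)->(0,4) | p1:escaped | p2:(1,3)->(0,3)
Step 6: p0:(0,4)->(0,3) | p1:escaped | p2:(0,3)->(0,2)->EXIT
Step 7: p0:(0,3)->(0,2)->EXIT | p1:escaped | p2:escaped
Exit steps: [7, 2, 6]
First to escape: p1 at step 2

Answer: 1 2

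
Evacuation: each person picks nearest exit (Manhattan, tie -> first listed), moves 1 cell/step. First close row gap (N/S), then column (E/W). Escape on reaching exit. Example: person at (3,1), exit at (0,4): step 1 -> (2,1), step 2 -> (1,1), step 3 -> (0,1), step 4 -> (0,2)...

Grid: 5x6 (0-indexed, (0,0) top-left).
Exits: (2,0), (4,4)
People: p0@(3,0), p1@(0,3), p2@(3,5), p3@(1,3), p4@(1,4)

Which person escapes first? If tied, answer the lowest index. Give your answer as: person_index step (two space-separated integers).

Answer: 0 1

Derivation:
Step 1: p0:(3,0)->(2,0)->EXIT | p1:(0,3)->(1,3) | p2:(3,5)->(4,5) | p3:(1,3)->(2,3) | p4:(1,4)->(2,4)
Step 2: p0:escaped | p1:(1,3)->(2,3) | p2:(4,5)->(4,4)->EXIT | p3:(2,3)->(2,2) | p4:(2,4)->(3,4)
Step 3: p0:escaped | p1:(2,3)->(2,2) | p2:escaped | p3:(2,2)->(2,1) | p4:(3,4)->(4,4)->EXIT
Step 4: p0:escaped | p1:(2,2)->(2,1) | p2:escaped | p3:(2,1)->(2,0)->EXIT | p4:escaped
Step 5: p0:escaped | p1:(2,1)->(2,0)->EXIT | p2:escaped | p3:escaped | p4:escaped
Exit steps: [1, 5, 2, 4, 3]
First to escape: p0 at step 1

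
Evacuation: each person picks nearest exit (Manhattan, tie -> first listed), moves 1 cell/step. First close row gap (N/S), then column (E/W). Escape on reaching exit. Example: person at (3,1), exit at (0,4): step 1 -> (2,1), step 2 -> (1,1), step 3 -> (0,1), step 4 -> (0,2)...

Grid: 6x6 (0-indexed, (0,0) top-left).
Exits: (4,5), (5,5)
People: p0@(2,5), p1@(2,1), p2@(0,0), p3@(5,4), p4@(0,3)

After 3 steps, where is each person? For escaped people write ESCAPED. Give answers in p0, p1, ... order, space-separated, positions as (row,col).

Step 1: p0:(2,5)->(3,5) | p1:(2,1)->(3,1) | p2:(0,0)->(1,0) | p3:(5,4)->(5,5)->EXIT | p4:(0,3)->(1,3)
Step 2: p0:(3,5)->(4,5)->EXIT | p1:(3,1)->(4,1) | p2:(1,0)->(2,0) | p3:escaped | p4:(1,3)->(2,3)
Step 3: p0:escaped | p1:(4,1)->(4,2) | p2:(2,0)->(3,0) | p3:escaped | p4:(2,3)->(3,3)

ESCAPED (4,2) (3,0) ESCAPED (3,3)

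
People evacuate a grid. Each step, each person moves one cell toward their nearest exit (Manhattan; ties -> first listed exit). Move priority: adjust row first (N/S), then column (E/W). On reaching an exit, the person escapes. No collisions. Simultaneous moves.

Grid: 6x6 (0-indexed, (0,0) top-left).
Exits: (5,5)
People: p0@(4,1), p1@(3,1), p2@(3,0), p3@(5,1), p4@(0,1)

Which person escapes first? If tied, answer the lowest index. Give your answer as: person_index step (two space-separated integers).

Step 1: p0:(4,1)->(5,1) | p1:(3,1)->(4,1) | p2:(3,0)->(4,0) | p3:(5,1)->(5,2) | p4:(0,1)->(1,1)
Step 2: p0:(5,1)->(5,2) | p1:(4,1)->(5,1) | p2:(4,0)->(5,0) | p3:(5,2)->(5,3) | p4:(1,1)->(2,1)
Step 3: p0:(5,2)->(5,3) | p1:(5,1)->(5,2) | p2:(5,0)->(5,1) | p3:(5,3)->(5,4) | p4:(2,1)->(3,1)
Step 4: p0:(5,3)->(5,4) | p1:(5,2)->(5,3) | p2:(5,1)->(5,2) | p3:(5,4)->(5,5)->EXIT | p4:(3,1)->(4,1)
Step 5: p0:(5,4)->(5,5)->EXIT | p1:(5,3)->(5,4) | p2:(5,2)->(5,3) | p3:escaped | p4:(4,1)->(5,1)
Step 6: p0:escaped | p1:(5,4)->(5,5)->EXIT | p2:(5,3)->(5,4) | p3:escaped | p4:(5,1)->(5,2)
Step 7: p0:escaped | p1:escaped | p2:(5,4)->(5,5)->EXIT | p3:escaped | p4:(5,2)->(5,3)
Step 8: p0:escaped | p1:escaped | p2:escaped | p3:escaped | p4:(5,3)->(5,4)
Step 9: p0:escaped | p1:escaped | p2:escaped | p3:escaped | p4:(5,4)->(5,5)->EXIT
Exit steps: [5, 6, 7, 4, 9]
First to escape: p3 at step 4

Answer: 3 4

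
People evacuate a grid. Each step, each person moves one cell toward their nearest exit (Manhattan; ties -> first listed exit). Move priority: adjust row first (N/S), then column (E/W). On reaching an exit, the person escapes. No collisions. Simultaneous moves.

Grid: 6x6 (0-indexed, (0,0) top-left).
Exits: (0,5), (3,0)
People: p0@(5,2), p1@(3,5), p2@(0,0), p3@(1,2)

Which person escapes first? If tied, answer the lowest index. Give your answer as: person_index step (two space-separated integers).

Answer: 1 3

Derivation:
Step 1: p0:(5,2)->(4,2) | p1:(3,5)->(2,5) | p2:(0,0)->(1,0) | p3:(1,2)->(0,2)
Step 2: p0:(4,2)->(3,2) | p1:(2,5)->(1,5) | p2:(1,0)->(2,0) | p3:(0,2)->(0,3)
Step 3: p0:(3,2)->(3,1) | p1:(1,5)->(0,5)->EXIT | p2:(2,0)->(3,0)->EXIT | p3:(0,3)->(0,4)
Step 4: p0:(3,1)->(3,0)->EXIT | p1:escaped | p2:escaped | p3:(0,4)->(0,5)->EXIT
Exit steps: [4, 3, 3, 4]
First to escape: p1 at step 3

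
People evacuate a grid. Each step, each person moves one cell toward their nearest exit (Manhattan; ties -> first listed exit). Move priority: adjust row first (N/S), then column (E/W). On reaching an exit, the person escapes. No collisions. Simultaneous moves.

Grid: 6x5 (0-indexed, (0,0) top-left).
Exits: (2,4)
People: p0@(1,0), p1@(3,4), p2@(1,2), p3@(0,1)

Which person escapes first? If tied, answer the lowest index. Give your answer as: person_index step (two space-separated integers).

Answer: 1 1

Derivation:
Step 1: p0:(1,0)->(2,0) | p1:(3,4)->(2,4)->EXIT | p2:(1,2)->(2,2) | p3:(0,1)->(1,1)
Step 2: p0:(2,0)->(2,1) | p1:escaped | p2:(2,2)->(2,3) | p3:(1,1)->(2,1)
Step 3: p0:(2,1)->(2,2) | p1:escaped | p2:(2,3)->(2,4)->EXIT | p3:(2,1)->(2,2)
Step 4: p0:(2,2)->(2,3) | p1:escaped | p2:escaped | p3:(2,2)->(2,3)
Step 5: p0:(2,3)->(2,4)->EXIT | p1:escaped | p2:escaped | p3:(2,3)->(2,4)->EXIT
Exit steps: [5, 1, 3, 5]
First to escape: p1 at step 1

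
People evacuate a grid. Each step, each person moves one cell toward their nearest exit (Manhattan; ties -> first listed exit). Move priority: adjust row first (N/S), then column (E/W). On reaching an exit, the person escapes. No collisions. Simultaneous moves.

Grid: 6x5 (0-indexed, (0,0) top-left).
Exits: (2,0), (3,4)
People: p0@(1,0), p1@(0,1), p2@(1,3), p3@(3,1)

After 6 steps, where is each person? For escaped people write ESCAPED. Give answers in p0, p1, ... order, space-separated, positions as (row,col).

Step 1: p0:(1,0)->(2,0)->EXIT | p1:(0,1)->(1,1) | p2:(1,3)->(2,3) | p3:(3,1)->(2,1)
Step 2: p0:escaped | p1:(1,1)->(2,1) | p2:(2,3)->(3,3) | p3:(2,1)->(2,0)->EXIT
Step 3: p0:escaped | p1:(2,1)->(2,0)->EXIT | p2:(3,3)->(3,4)->EXIT | p3:escaped

ESCAPED ESCAPED ESCAPED ESCAPED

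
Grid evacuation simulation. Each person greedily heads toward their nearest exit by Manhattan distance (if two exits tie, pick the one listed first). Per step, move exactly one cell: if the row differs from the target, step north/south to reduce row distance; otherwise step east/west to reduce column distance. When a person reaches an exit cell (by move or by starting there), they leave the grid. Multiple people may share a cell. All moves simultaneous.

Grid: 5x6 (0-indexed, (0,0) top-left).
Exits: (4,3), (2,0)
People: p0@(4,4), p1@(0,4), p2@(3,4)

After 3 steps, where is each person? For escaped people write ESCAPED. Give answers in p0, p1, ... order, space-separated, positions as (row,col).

Step 1: p0:(4,4)->(4,3)->EXIT | p1:(0,4)->(1,4) | p2:(3,4)->(4,4)
Step 2: p0:escaped | p1:(1,4)->(2,4) | p2:(4,4)->(4,3)->EXIT
Step 3: p0:escaped | p1:(2,4)->(3,4) | p2:escaped

ESCAPED (3,4) ESCAPED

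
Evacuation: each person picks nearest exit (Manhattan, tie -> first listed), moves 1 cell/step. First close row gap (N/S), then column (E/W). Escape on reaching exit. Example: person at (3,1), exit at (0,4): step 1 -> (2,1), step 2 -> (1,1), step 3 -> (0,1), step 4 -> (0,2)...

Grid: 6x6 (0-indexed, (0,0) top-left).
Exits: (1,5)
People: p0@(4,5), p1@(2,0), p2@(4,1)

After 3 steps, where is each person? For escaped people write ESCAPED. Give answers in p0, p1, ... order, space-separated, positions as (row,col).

Step 1: p0:(4,5)->(3,5) | p1:(2,0)->(1,0) | p2:(4,1)->(3,1)
Step 2: p0:(3,5)->(2,5) | p1:(1,0)->(1,1) | p2:(3,1)->(2,1)
Step 3: p0:(2,5)->(1,5)->EXIT | p1:(1,1)->(1,2) | p2:(2,1)->(1,1)

ESCAPED (1,2) (1,1)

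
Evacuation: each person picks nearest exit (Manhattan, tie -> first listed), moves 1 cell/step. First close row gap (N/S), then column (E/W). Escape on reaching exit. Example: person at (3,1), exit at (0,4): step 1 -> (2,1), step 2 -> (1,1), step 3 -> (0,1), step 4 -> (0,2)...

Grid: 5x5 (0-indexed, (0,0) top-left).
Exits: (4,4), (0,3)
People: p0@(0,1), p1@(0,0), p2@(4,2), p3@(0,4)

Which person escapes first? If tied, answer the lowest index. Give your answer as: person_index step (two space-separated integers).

Answer: 3 1

Derivation:
Step 1: p0:(0,1)->(0,2) | p1:(0,0)->(0,1) | p2:(4,2)->(4,3) | p3:(0,4)->(0,3)->EXIT
Step 2: p0:(0,2)->(0,3)->EXIT | p1:(0,1)->(0,2) | p2:(4,3)->(4,4)->EXIT | p3:escaped
Step 3: p0:escaped | p1:(0,2)->(0,3)->EXIT | p2:escaped | p3:escaped
Exit steps: [2, 3, 2, 1]
First to escape: p3 at step 1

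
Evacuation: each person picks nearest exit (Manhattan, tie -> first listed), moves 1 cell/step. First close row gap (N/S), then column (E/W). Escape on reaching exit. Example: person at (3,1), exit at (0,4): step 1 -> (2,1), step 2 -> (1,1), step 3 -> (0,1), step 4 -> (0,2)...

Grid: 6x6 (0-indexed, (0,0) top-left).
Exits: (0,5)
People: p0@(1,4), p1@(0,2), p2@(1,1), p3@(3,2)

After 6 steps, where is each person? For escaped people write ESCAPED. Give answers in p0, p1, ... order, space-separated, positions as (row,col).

Step 1: p0:(1,4)->(0,4) | p1:(0,2)->(0,3) | p2:(1,1)->(0,1) | p3:(3,2)->(2,2)
Step 2: p0:(0,4)->(0,5)->EXIT | p1:(0,3)->(0,4) | p2:(0,1)->(0,2) | p3:(2,2)->(1,2)
Step 3: p0:escaped | p1:(0,4)->(0,5)->EXIT | p2:(0,2)->(0,3) | p3:(1,2)->(0,2)
Step 4: p0:escaped | p1:escaped | p2:(0,3)->(0,4) | p3:(0,2)->(0,3)
Step 5: p0:escaped | p1:escaped | p2:(0,4)->(0,5)->EXIT | p3:(0,3)->(0,4)
Step 6: p0:escaped | p1:escaped | p2:escaped | p3:(0,4)->(0,5)->EXIT

ESCAPED ESCAPED ESCAPED ESCAPED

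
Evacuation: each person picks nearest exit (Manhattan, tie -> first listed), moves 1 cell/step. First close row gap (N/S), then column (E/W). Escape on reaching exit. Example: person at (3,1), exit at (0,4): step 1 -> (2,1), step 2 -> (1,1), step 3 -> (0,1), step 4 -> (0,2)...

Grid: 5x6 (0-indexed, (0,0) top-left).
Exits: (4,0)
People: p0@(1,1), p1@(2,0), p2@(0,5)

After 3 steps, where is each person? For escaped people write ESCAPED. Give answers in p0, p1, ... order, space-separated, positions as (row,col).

Step 1: p0:(1,1)->(2,1) | p1:(2,0)->(3,0) | p2:(0,5)->(1,5)
Step 2: p0:(2,1)->(3,1) | p1:(3,0)->(4,0)->EXIT | p2:(1,5)->(2,5)
Step 3: p0:(3,1)->(4,1) | p1:escaped | p2:(2,5)->(3,5)

(4,1) ESCAPED (3,5)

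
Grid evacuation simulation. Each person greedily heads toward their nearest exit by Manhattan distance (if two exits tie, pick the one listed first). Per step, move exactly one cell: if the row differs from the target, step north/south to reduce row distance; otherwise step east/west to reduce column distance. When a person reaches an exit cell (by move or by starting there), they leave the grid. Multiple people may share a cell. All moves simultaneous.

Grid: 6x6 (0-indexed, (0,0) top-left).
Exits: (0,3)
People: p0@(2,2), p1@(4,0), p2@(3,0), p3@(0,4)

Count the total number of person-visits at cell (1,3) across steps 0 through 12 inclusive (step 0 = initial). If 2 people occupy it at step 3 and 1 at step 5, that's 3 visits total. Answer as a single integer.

Step 0: p0@(2,2) p1@(4,0) p2@(3,0) p3@(0,4) -> at (1,3): 0 [-], cum=0
Step 1: p0@(1,2) p1@(3,0) p2@(2,0) p3@ESC -> at (1,3): 0 [-], cum=0
Step 2: p0@(0,2) p1@(2,0) p2@(1,0) p3@ESC -> at (1,3): 0 [-], cum=0
Step 3: p0@ESC p1@(1,0) p2@(0,0) p3@ESC -> at (1,3): 0 [-], cum=0
Step 4: p0@ESC p1@(0,0) p2@(0,1) p3@ESC -> at (1,3): 0 [-], cum=0
Step 5: p0@ESC p1@(0,1) p2@(0,2) p3@ESC -> at (1,3): 0 [-], cum=0
Step 6: p0@ESC p1@(0,2) p2@ESC p3@ESC -> at (1,3): 0 [-], cum=0
Step 7: p0@ESC p1@ESC p2@ESC p3@ESC -> at (1,3): 0 [-], cum=0
Total visits = 0

Answer: 0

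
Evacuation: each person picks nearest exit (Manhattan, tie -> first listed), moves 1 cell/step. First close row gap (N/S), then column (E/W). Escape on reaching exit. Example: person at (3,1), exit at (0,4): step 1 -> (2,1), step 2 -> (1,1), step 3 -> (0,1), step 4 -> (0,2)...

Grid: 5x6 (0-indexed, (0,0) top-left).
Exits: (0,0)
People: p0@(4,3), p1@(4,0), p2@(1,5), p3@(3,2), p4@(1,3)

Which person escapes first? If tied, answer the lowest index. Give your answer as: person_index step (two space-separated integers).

Step 1: p0:(4,3)->(3,3) | p1:(4,0)->(3,0) | p2:(1,5)->(0,5) | p3:(3,2)->(2,2) | p4:(1,3)->(0,3)
Step 2: p0:(3,3)->(2,3) | p1:(3,0)->(2,0) | p2:(0,5)->(0,4) | p3:(2,2)->(1,2) | p4:(0,3)->(0,2)
Step 3: p0:(2,3)->(1,3) | p1:(2,0)->(1,0) | p2:(0,4)->(0,3) | p3:(1,2)->(0,2) | p4:(0,2)->(0,1)
Step 4: p0:(1,3)->(0,3) | p1:(1,0)->(0,0)->EXIT | p2:(0,3)->(0,2) | p3:(0,2)->(0,1) | p4:(0,1)->(0,0)->EXIT
Step 5: p0:(0,3)->(0,2) | p1:escaped | p2:(0,2)->(0,1) | p3:(0,1)->(0,0)->EXIT | p4:escaped
Step 6: p0:(0,2)->(0,1) | p1:escaped | p2:(0,1)->(0,0)->EXIT | p3:escaped | p4:escaped
Step 7: p0:(0,1)->(0,0)->EXIT | p1:escaped | p2:escaped | p3:escaped | p4:escaped
Exit steps: [7, 4, 6, 5, 4]
First to escape: p1 at step 4

Answer: 1 4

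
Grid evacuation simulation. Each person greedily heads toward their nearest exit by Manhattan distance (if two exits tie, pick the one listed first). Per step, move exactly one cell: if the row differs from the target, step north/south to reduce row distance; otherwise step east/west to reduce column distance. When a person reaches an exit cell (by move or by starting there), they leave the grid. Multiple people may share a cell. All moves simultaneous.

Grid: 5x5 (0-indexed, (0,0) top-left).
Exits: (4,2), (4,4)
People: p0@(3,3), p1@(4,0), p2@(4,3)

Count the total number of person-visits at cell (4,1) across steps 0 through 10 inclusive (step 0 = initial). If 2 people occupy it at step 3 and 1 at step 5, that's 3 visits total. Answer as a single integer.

Answer: 1

Derivation:
Step 0: p0@(3,3) p1@(4,0) p2@(4,3) -> at (4,1): 0 [-], cum=0
Step 1: p0@(4,3) p1@(4,1) p2@ESC -> at (4,1): 1 [p1], cum=1
Step 2: p0@ESC p1@ESC p2@ESC -> at (4,1): 0 [-], cum=1
Total visits = 1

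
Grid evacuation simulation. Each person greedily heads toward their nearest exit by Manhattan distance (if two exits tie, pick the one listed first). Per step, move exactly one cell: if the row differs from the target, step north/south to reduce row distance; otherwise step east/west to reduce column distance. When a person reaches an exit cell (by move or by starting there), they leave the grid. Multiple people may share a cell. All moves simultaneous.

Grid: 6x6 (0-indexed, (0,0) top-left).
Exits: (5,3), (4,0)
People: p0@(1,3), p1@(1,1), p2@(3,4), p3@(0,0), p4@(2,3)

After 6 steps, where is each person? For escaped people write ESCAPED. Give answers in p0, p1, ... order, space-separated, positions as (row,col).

Step 1: p0:(1,3)->(2,3) | p1:(1,1)->(2,1) | p2:(3,4)->(4,4) | p3:(0,0)->(1,0) | p4:(2,3)->(3,3)
Step 2: p0:(2,3)->(3,3) | p1:(2,1)->(3,1) | p2:(4,4)->(5,4) | p3:(1,0)->(2,0) | p4:(3,3)->(4,3)
Step 3: p0:(3,3)->(4,3) | p1:(3,1)->(4,1) | p2:(5,4)->(5,3)->EXIT | p3:(2,0)->(3,0) | p4:(4,3)->(5,3)->EXIT
Step 4: p0:(4,3)->(5,3)->EXIT | p1:(4,1)->(4,0)->EXIT | p2:escaped | p3:(3,0)->(4,0)->EXIT | p4:escaped

ESCAPED ESCAPED ESCAPED ESCAPED ESCAPED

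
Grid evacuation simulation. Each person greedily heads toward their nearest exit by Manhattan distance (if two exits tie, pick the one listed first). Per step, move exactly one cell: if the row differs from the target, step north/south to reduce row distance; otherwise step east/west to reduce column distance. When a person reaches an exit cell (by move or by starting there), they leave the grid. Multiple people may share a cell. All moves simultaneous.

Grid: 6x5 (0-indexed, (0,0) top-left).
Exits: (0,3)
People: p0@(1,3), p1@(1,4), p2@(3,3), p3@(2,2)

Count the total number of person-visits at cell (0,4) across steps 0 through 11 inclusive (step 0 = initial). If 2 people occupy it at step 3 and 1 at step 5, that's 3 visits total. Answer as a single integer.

Answer: 1

Derivation:
Step 0: p0@(1,3) p1@(1,4) p2@(3,3) p3@(2,2) -> at (0,4): 0 [-], cum=0
Step 1: p0@ESC p1@(0,4) p2@(2,3) p3@(1,2) -> at (0,4): 1 [p1], cum=1
Step 2: p0@ESC p1@ESC p2@(1,3) p3@(0,2) -> at (0,4): 0 [-], cum=1
Step 3: p0@ESC p1@ESC p2@ESC p3@ESC -> at (0,4): 0 [-], cum=1
Total visits = 1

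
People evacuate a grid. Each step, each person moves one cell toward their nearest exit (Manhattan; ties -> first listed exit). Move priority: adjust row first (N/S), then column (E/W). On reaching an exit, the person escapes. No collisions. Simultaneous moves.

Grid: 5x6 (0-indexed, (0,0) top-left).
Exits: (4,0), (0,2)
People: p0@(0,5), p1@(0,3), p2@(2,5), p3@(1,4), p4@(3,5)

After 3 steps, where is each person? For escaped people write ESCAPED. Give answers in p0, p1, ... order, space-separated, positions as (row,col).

Step 1: p0:(0,5)->(0,4) | p1:(0,3)->(0,2)->EXIT | p2:(2,5)->(1,5) | p3:(1,4)->(0,4) | p4:(3,5)->(4,5)
Step 2: p0:(0,4)->(0,3) | p1:escaped | p2:(1,5)->(0,5) | p3:(0,4)->(0,3) | p4:(4,5)->(4,4)
Step 3: p0:(0,3)->(0,2)->EXIT | p1:escaped | p2:(0,5)->(0,4) | p3:(0,3)->(0,2)->EXIT | p4:(4,4)->(4,3)

ESCAPED ESCAPED (0,4) ESCAPED (4,3)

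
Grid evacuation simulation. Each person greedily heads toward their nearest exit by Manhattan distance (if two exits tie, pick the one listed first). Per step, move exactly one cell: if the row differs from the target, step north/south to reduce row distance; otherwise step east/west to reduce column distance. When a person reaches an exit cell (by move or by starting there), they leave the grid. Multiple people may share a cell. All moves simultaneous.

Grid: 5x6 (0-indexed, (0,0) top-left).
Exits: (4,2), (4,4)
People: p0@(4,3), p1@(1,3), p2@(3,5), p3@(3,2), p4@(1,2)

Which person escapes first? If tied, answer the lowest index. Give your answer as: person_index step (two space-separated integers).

Answer: 0 1

Derivation:
Step 1: p0:(4,3)->(4,2)->EXIT | p1:(1,3)->(2,3) | p2:(3,5)->(4,5) | p3:(3,2)->(4,2)->EXIT | p4:(1,2)->(2,2)
Step 2: p0:escaped | p1:(2,3)->(3,3) | p2:(4,5)->(4,4)->EXIT | p3:escaped | p4:(2,2)->(3,2)
Step 3: p0:escaped | p1:(3,3)->(4,3) | p2:escaped | p3:escaped | p4:(3,2)->(4,2)->EXIT
Step 4: p0:escaped | p1:(4,3)->(4,2)->EXIT | p2:escaped | p3:escaped | p4:escaped
Exit steps: [1, 4, 2, 1, 3]
First to escape: p0 at step 1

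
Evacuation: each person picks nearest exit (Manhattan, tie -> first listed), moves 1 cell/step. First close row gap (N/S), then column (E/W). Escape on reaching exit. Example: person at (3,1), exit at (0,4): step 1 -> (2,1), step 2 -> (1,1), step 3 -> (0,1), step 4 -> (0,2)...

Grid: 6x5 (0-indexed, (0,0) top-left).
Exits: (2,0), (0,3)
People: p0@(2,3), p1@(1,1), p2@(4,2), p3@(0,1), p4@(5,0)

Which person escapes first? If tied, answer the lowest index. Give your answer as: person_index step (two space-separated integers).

Answer: 0 2

Derivation:
Step 1: p0:(2,3)->(1,3) | p1:(1,1)->(2,1) | p2:(4,2)->(3,2) | p3:(0,1)->(0,2) | p4:(5,0)->(4,0)
Step 2: p0:(1,3)->(0,3)->EXIT | p1:(2,1)->(2,0)->EXIT | p2:(3,2)->(2,2) | p3:(0,2)->(0,3)->EXIT | p4:(4,0)->(3,0)
Step 3: p0:escaped | p1:escaped | p2:(2,2)->(2,1) | p3:escaped | p4:(3,0)->(2,0)->EXIT
Step 4: p0:escaped | p1:escaped | p2:(2,1)->(2,0)->EXIT | p3:escaped | p4:escaped
Exit steps: [2, 2, 4, 2, 3]
First to escape: p0 at step 2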